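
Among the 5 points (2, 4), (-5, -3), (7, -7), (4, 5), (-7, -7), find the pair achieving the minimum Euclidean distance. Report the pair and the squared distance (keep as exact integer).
Pair = ((2, 4), (4, 5)); squared distance = 5

Compute all C(5, 2) = 10 pairwise squared distances (x_i − x_j)² + (y_i − y_j)². The minimum is 5, attained by the pair ((2, 4), (4, 5)).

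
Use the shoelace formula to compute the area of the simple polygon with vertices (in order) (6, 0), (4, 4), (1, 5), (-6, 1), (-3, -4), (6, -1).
Area = 131/2

Shoelace formula: Area = (1/2) |Σ_i (x_i · y_{i+1} − x_{i+1} · y_i)| (indices mod n). Compute each cross term:
  (6)(4) − (4)(0) = 24
  (4)(5) − (1)(4) = 16
  (1)(1) − (-6)(5) = 31
  (-6)(-4) − (-3)(1) = 27
  (-3)(-1) − (6)(-4) = 27
  (6)(0) − (6)(-1) = 6
Sum = 131, so (signed) Area = 131/2 = 131/2, |Area| = 131/2.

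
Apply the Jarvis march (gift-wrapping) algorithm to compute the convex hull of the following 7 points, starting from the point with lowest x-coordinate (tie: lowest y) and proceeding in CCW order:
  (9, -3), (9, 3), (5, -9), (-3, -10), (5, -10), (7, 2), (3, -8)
Hull (CCW) = [(-3, -10), (5, -10), (9, -3), (9, 3), (7, 2)]

Jarvis march: at each step, from the current hull vertex p, select the next vertex q as the point such that every other point lies strictly to the left of (or on) the directed line p → q. (Equivalently: for every other point r, the cross product (q − p) × (r − p) ≥ 0.)
Starting point (lowest x, tie lowest y): (-3, -10). Wrap until returning to start. Resulting hull: (-3, -10), (5, -10), (9, -3), (9, 3), (7, 2).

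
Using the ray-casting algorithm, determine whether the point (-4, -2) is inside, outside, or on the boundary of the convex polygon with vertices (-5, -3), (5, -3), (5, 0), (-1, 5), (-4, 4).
The point (-4, -2) lies strictly inside the polygon

Cast a horizontal ray to the right from the query point and count how many polygon edges it crosses (each edge strictly once or zero times, handled with the usual half-open convention). 
Parity of crossings → odd ⇒ inside.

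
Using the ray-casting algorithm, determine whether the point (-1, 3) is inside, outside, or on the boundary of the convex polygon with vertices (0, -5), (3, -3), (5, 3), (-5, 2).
The point (-1, 3) lies strictly outside the polygon

Cast a horizontal ray to the right from the query point and count how many polygon edges it crosses (each edge strictly once or zero times, handled with the usual half-open convention). 
Parity of crossings → even ⇒ outside.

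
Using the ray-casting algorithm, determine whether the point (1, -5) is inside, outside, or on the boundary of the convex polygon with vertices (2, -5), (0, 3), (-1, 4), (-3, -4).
The point (1, -5) lies strictly outside the polygon

Cast a horizontal ray to the right from the query point and count how many polygon edges it crosses (each edge strictly once or zero times, handled with the usual half-open convention). 
Parity of crossings → even ⇒ outside.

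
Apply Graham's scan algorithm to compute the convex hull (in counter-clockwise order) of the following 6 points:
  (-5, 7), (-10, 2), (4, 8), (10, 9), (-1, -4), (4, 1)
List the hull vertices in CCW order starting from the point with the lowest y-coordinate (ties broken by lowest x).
Hull (CCW) = [(-1, -4), (4, 1), (10, 9), (-5, 7), (-10, 2)]

Graham scan procedure:
  1. Find the pivot p₀ = point with lowest y (tie → lowest x): (-1, -4).
  2. Sort the remaining points by polar angle around p₀.
  3. Walk through sorted points, maintaining a stack; pop the top while the last three entries make a non-left turn (cross product ≤ 0).
  4. Final stack is the convex hull in CCW order: (-1, -4), (4, 1), (10, 9), (-5, 7), (-10, 2).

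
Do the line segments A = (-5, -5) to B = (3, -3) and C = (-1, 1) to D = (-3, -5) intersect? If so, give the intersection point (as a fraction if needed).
Yes; intersection at (-31/11, -49/11) (t = 3/11 on AB, s = 10/11 on CD)

Parametrize AB as A + t(B − A) = (-5 + 8 t, -5 + 2 t) and CD as C + s(D − C) = (-1 + -2 s, 1 + -6 s). Solve the linear system for (t, s). Determinant = 44 ≠ 0, so a unique intersection of the containing lines exists. Solution: t = 3/11, s = 10/11 — both in [0, 1], so the segments cross. Intersection point: (-31/11, -49/11).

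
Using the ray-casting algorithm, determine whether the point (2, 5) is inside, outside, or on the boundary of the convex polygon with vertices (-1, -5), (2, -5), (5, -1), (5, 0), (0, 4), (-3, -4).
The point (2, 5) lies strictly outside the polygon

Cast a horizontal ray to the right from the query point and count how many polygon edges it crosses (each edge strictly once or zero times, handled with the usual half-open convention). 
Parity of crossings → even ⇒ outside.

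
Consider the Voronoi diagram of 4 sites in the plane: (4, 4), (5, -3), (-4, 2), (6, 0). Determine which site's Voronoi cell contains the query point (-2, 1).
Nearest site = (-4, 2)

The Voronoi cell of site s contains exactly those query points closer to s than to any other site. Compute squared distances from q = (-2, 1) to each site:
  (-4 − -2)² + (2 − 1)² = 5
  (4 − -2)² + (4 − 1)² = 45
  (5 − -2)² + (-3 − 1)² = 65
  (6 − -2)² + (0 − 1)² = 65
Minimum is attained by (-4, 2), so q lies in its Voronoi cell.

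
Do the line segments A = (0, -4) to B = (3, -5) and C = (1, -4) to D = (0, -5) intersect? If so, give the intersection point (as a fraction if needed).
Yes; intersection at (3/4, -17/4) (t = 1/4 on AB, s = 1/4 on CD)

Parametrize AB as A + t(B − A) = (0 + 3 t, -4 + -1 t) and CD as C + s(D − C) = (1 + -1 s, -4 + -1 s). Solve the linear system for (t, s). Determinant = 4 ≠ 0, so a unique intersection of the containing lines exists. Solution: t = 1/4, s = 1/4 — both in [0, 1], so the segments cross. Intersection point: (3/4, -17/4).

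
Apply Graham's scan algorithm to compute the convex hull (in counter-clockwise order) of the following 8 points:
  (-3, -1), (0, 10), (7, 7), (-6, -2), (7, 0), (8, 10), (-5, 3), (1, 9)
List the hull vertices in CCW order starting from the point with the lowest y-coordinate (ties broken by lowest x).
Hull (CCW) = [(-6, -2), (7, 0), (8, 10), (0, 10), (-5, 3)]

Graham scan procedure:
  1. Find the pivot p₀ = point with lowest y (tie → lowest x): (-6, -2).
  2. Sort the remaining points by polar angle around p₀.
  3. Walk through sorted points, maintaining a stack; pop the top while the last three entries make a non-left turn (cross product ≤ 0).
  4. Final stack is the convex hull in CCW order: (-6, -2), (7, 0), (8, 10), (0, 10), (-5, 3).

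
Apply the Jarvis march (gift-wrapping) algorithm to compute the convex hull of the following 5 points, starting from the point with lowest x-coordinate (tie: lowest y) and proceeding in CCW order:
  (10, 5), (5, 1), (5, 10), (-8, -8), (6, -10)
Hull (CCW) = [(-8, -8), (6, -10), (10, 5), (5, 10)]

Jarvis march: at each step, from the current hull vertex p, select the next vertex q as the point such that every other point lies strictly to the left of (or on) the directed line p → q. (Equivalently: for every other point r, the cross product (q − p) × (r − p) ≥ 0.)
Starting point (lowest x, tie lowest y): (-8, -8). Wrap until returning to start. Resulting hull: (-8, -8), (6, -10), (10, 5), (5, 10).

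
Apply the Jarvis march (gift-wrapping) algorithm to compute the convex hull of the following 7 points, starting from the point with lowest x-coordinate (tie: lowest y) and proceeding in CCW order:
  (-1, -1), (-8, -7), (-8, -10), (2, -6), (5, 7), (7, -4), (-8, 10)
Hull (CCW) = [(-8, -10), (7, -4), (5, 7), (-8, 10)]

Jarvis march: at each step, from the current hull vertex p, select the next vertex q as the point such that every other point lies strictly to the left of (or on) the directed line p → q. (Equivalently: for every other point r, the cross product (q − p) × (r − p) ≥ 0.)
Starting point (lowest x, tie lowest y): (-8, -10). Wrap until returning to start. Resulting hull: (-8, -10), (7, -4), (5, 7), (-8, 10).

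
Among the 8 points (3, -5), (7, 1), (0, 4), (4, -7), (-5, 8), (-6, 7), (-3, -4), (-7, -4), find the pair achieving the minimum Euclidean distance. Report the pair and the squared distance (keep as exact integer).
Pair = ((-5, 8), (-6, 7)); squared distance = 2

Compute all C(8, 2) = 28 pairwise squared distances (x_i − x_j)² + (y_i − y_j)². The minimum is 2, attained by the pair ((-5, 8), (-6, 7)).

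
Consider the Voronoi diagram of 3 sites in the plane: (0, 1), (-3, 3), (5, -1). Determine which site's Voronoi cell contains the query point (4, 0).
Nearest site = (5, -1)

The Voronoi cell of site s contains exactly those query points closer to s than to any other site. Compute squared distances from q = (4, 0) to each site:
  (5 − 4)² + (-1 − 0)² = 2
  (0 − 4)² + (1 − 0)² = 17
  (-3 − 4)² + (3 − 0)² = 58
Minimum is attained by (5, -1), so q lies in its Voronoi cell.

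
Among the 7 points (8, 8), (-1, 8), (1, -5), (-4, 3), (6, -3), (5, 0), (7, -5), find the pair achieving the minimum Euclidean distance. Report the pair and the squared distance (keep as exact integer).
Pair = ((6, -3), (7, -5)); squared distance = 5

Compute all C(7, 2) = 21 pairwise squared distances (x_i − x_j)² + (y_i − y_j)². The minimum is 5, attained by the pair ((6, -3), (7, -5)).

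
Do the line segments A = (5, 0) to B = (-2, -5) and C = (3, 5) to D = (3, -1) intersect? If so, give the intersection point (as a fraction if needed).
No (intersection of containing lines falls outside at least one segment)

Parametrize and solve: t = 2/7, s = 15/14. At least one of these is outside [0, 1], so the segments do not intersect.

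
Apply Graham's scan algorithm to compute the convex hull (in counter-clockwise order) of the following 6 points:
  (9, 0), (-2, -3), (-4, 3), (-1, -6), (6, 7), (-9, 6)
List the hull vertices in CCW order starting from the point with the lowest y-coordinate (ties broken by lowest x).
Hull (CCW) = [(-1, -6), (9, 0), (6, 7), (-9, 6)]

Graham scan procedure:
  1. Find the pivot p₀ = point with lowest y (tie → lowest x): (-1, -6).
  2. Sort the remaining points by polar angle around p₀.
  3. Walk through sorted points, maintaining a stack; pop the top while the last three entries make a non-left turn (cross product ≤ 0).
  4. Final stack is the convex hull in CCW order: (-1, -6), (9, 0), (6, 7), (-9, 6).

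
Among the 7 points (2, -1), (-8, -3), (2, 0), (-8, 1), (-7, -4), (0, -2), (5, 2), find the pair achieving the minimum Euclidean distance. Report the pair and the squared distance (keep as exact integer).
Pair = ((2, -1), (2, 0)); squared distance = 1

Compute all C(7, 2) = 21 pairwise squared distances (x_i − x_j)² + (y_i − y_j)². The minimum is 1, attained by the pair ((2, -1), (2, 0)).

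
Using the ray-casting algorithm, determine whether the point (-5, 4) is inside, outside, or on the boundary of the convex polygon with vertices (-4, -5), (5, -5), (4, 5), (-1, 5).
The point (-5, 4) lies strictly outside the polygon

Cast a horizontal ray to the right from the query point and count how many polygon edges it crosses (each edge strictly once or zero times, handled with the usual half-open convention). 
Parity of crossings → even ⇒ outside.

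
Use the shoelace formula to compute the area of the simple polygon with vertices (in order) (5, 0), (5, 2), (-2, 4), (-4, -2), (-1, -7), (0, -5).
Area = 55

Shoelace formula: Area = (1/2) |Σ_i (x_i · y_{i+1} − x_{i+1} · y_i)| (indices mod n). Compute each cross term:
  (5)(2) − (5)(0) = 10
  (5)(4) − (-2)(2) = 24
  (-2)(-2) − (-4)(4) = 20
  (-4)(-7) − (-1)(-2) = 26
  (-1)(-5) − (0)(-7) = 5
  (0)(0) − (5)(-5) = 25
Sum = 110, so (signed) Area = 110/2 = 55, |Area| = 55.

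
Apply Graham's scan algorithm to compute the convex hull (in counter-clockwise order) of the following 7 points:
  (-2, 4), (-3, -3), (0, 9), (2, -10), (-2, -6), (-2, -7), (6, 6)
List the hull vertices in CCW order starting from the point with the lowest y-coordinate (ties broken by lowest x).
Hull (CCW) = [(2, -10), (6, 6), (0, 9), (-2, 4), (-3, -3), (-2, -7)]

Graham scan procedure:
  1. Find the pivot p₀ = point with lowest y (tie → lowest x): (2, -10).
  2. Sort the remaining points by polar angle around p₀.
  3. Walk through sorted points, maintaining a stack; pop the top while the last three entries make a non-left turn (cross product ≤ 0).
  4. Final stack is the convex hull in CCW order: (2, -10), (6, 6), (0, 9), (-2, 4), (-3, -3), (-2, -7).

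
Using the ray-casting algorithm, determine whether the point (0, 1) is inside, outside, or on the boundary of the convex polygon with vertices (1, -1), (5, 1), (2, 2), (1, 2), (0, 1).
The point (0, 1) lies on the polygon boundary

Boundary check: the query satisfies the collinearity and bounding-box conditions for some polygon edge, so it lies exactly on the boundary.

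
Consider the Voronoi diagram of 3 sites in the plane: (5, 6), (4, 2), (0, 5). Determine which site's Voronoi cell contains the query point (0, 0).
Nearest site = (4, 2)

The Voronoi cell of site s contains exactly those query points closer to s than to any other site. Compute squared distances from q = (0, 0) to each site:
  (4 − 0)² + (2 − 0)² = 20
  (0 − 0)² + (5 − 0)² = 25
  (5 − 0)² + (6 − 0)² = 61
Minimum is attained by (4, 2), so q lies in its Voronoi cell.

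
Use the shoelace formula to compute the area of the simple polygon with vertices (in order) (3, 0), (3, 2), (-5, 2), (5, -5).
Area = 26

Shoelace formula: Area = (1/2) |Σ_i (x_i · y_{i+1} − x_{i+1} · y_i)| (indices mod n). Compute each cross term:
  (3)(2) − (3)(0) = 6
  (3)(2) − (-5)(2) = 16
  (-5)(-5) − (5)(2) = 15
  (5)(0) − (3)(-5) = 15
Sum = 52, so (signed) Area = 52/2 = 26, |Area| = 26.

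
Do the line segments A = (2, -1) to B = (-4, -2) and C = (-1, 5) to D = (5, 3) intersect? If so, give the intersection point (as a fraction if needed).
No (intersection of containing lines falls outside at least one segment)

Parametrize and solve: t = -5/3, s = 13/6. At least one of these is outside [0, 1], so the segments do not intersect.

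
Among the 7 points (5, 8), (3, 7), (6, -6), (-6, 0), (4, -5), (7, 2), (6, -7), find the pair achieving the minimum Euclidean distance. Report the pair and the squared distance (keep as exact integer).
Pair = ((6, -6), (6, -7)); squared distance = 1

Compute all C(7, 2) = 21 pairwise squared distances (x_i − x_j)² + (y_i − y_j)². The minimum is 1, attained by the pair ((6, -6), (6, -7)).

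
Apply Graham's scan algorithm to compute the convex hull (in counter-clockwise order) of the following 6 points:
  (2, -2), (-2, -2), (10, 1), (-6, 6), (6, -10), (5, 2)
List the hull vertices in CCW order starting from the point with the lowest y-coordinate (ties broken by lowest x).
Hull (CCW) = [(6, -10), (10, 1), (-6, 6), (-2, -2)]

Graham scan procedure:
  1. Find the pivot p₀ = point with lowest y (tie → lowest x): (6, -10).
  2. Sort the remaining points by polar angle around p₀.
  3. Walk through sorted points, maintaining a stack; pop the top while the last three entries make a non-left turn (cross product ≤ 0).
  4. Final stack is the convex hull in CCW order: (6, -10), (10, 1), (-6, 6), (-2, -2).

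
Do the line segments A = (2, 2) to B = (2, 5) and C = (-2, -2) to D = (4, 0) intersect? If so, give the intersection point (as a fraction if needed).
No (intersection of containing lines falls outside at least one segment)

Parametrize and solve: t = -8/9, s = 2/3. At least one of these is outside [0, 1], so the segments do not intersect.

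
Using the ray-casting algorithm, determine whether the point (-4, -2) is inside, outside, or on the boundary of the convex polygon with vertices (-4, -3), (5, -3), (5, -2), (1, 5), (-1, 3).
The point (-4, -2) lies strictly outside the polygon

Cast a horizontal ray to the right from the query point and count how many polygon edges it crosses (each edge strictly once or zero times, handled with the usual half-open convention). 
Parity of crossings → even ⇒ outside.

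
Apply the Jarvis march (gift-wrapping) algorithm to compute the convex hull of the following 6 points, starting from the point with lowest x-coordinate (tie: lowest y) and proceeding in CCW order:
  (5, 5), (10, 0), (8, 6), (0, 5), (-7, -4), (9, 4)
Hull (CCW) = [(-7, -4), (10, 0), (9, 4), (8, 6), (0, 5)]

Jarvis march: at each step, from the current hull vertex p, select the next vertex q as the point such that every other point lies strictly to the left of (or on) the directed line p → q. (Equivalently: for every other point r, the cross product (q − p) × (r − p) ≥ 0.)
Starting point (lowest x, tie lowest y): (-7, -4). Wrap until returning to start. Resulting hull: (-7, -4), (10, 0), (9, 4), (8, 6), (0, 5).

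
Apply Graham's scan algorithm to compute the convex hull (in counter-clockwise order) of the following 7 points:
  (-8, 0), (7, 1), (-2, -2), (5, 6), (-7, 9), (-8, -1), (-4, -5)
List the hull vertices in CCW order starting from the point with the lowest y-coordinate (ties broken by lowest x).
Hull (CCW) = [(-4, -5), (7, 1), (5, 6), (-7, 9), (-8, 0), (-8, -1)]

Graham scan procedure:
  1. Find the pivot p₀ = point with lowest y (tie → lowest x): (-4, -5).
  2. Sort the remaining points by polar angle around p₀.
  3. Walk through sorted points, maintaining a stack; pop the top while the last three entries make a non-left turn (cross product ≤ 0).
  4. Final stack is the convex hull in CCW order: (-4, -5), (7, 1), (5, 6), (-7, 9), (-8, 0), (-8, -1).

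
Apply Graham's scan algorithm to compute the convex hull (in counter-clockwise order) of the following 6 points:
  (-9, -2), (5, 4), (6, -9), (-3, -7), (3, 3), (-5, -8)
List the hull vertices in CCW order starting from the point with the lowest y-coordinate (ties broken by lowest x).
Hull (CCW) = [(6, -9), (5, 4), (-9, -2), (-5, -8)]

Graham scan procedure:
  1. Find the pivot p₀ = point with lowest y (tie → lowest x): (6, -9).
  2. Sort the remaining points by polar angle around p₀.
  3. Walk through sorted points, maintaining a stack; pop the top while the last three entries make a non-left turn (cross product ≤ 0).
  4. Final stack is the convex hull in CCW order: (6, -9), (5, 4), (-9, -2), (-5, -8).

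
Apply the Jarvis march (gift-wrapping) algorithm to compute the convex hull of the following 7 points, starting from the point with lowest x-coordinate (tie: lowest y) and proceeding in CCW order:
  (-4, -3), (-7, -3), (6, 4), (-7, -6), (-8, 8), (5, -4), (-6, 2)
Hull (CCW) = [(-8, 8), (-7, -6), (5, -4), (6, 4)]

Jarvis march: at each step, from the current hull vertex p, select the next vertex q as the point such that every other point lies strictly to the left of (or on) the directed line p → q. (Equivalently: for every other point r, the cross product (q − p) × (r − p) ≥ 0.)
Starting point (lowest x, tie lowest y): (-8, 8). Wrap until returning to start. Resulting hull: (-8, 8), (-7, -6), (5, -4), (6, 4).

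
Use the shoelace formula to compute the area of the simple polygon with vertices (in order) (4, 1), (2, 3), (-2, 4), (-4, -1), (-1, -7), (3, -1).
Area = 49

Shoelace formula: Area = (1/2) |Σ_i (x_i · y_{i+1} − x_{i+1} · y_i)| (indices mod n). Compute each cross term:
  (4)(3) − (2)(1) = 10
  (2)(4) − (-2)(3) = 14
  (-2)(-1) − (-4)(4) = 18
  (-4)(-7) − (-1)(-1) = 27
  (-1)(-1) − (3)(-7) = 22
  (3)(1) − (4)(-1) = 7
Sum = 98, so (signed) Area = 98/2 = 49, |Area| = 49.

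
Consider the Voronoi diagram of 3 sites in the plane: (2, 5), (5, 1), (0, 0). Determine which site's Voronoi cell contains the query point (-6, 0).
Nearest site = (0, 0)

The Voronoi cell of site s contains exactly those query points closer to s than to any other site. Compute squared distances from q = (-6, 0) to each site:
  (0 − -6)² + (0 − 0)² = 36
  (2 − -6)² + (5 − 0)² = 89
  (5 − -6)² + (1 − 0)² = 122
Minimum is attained by (0, 0), so q lies in its Voronoi cell.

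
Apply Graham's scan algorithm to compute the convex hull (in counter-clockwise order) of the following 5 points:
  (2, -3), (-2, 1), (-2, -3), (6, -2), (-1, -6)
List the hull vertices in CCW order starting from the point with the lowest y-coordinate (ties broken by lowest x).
Hull (CCW) = [(-1, -6), (6, -2), (-2, 1), (-2, -3)]

Graham scan procedure:
  1. Find the pivot p₀ = point with lowest y (tie → lowest x): (-1, -6).
  2. Sort the remaining points by polar angle around p₀.
  3. Walk through sorted points, maintaining a stack; pop the top while the last three entries make a non-left turn (cross product ≤ 0).
  4. Final stack is the convex hull in CCW order: (-1, -6), (6, -2), (-2, 1), (-2, -3).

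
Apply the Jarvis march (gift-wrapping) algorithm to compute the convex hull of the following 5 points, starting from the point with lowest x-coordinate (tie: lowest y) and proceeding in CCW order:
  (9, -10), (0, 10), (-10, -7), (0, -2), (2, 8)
Hull (CCW) = [(-10, -7), (9, -10), (2, 8), (0, 10)]

Jarvis march: at each step, from the current hull vertex p, select the next vertex q as the point such that every other point lies strictly to the left of (or on) the directed line p → q. (Equivalently: for every other point r, the cross product (q − p) × (r − p) ≥ 0.)
Starting point (lowest x, tie lowest y): (-10, -7). Wrap until returning to start. Resulting hull: (-10, -7), (9, -10), (2, 8), (0, 10).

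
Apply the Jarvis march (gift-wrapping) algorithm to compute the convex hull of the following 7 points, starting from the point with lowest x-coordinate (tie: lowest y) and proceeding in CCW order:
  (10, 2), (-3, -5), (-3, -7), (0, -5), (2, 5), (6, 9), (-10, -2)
Hull (CCW) = [(-10, -2), (-3, -7), (0, -5), (10, 2), (6, 9)]

Jarvis march: at each step, from the current hull vertex p, select the next vertex q as the point such that every other point lies strictly to the left of (or on) the directed line p → q. (Equivalently: for every other point r, the cross product (q − p) × (r − p) ≥ 0.)
Starting point (lowest x, tie lowest y): (-10, -2). Wrap until returning to start. Resulting hull: (-10, -2), (-3, -7), (0, -5), (10, 2), (6, 9).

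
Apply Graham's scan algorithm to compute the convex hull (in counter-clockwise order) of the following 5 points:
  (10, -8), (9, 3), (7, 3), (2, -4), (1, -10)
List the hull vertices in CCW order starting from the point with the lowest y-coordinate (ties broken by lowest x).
Hull (CCW) = [(1, -10), (10, -8), (9, 3), (7, 3), (2, -4)]

Graham scan procedure:
  1. Find the pivot p₀ = point with lowest y (tie → lowest x): (1, -10).
  2. Sort the remaining points by polar angle around p₀.
  3. Walk through sorted points, maintaining a stack; pop the top while the last three entries make a non-left turn (cross product ≤ 0).
  4. Final stack is the convex hull in CCW order: (1, -10), (10, -8), (9, 3), (7, 3), (2, -4).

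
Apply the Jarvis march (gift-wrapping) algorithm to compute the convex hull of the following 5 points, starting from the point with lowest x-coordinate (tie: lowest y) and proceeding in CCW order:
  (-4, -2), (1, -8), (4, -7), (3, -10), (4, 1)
Hull (CCW) = [(-4, -2), (1, -8), (3, -10), (4, -7), (4, 1)]

Jarvis march: at each step, from the current hull vertex p, select the next vertex q as the point such that every other point lies strictly to the left of (or on) the directed line p → q. (Equivalently: for every other point r, the cross product (q − p) × (r − p) ≥ 0.)
Starting point (lowest x, tie lowest y): (-4, -2). Wrap until returning to start. Resulting hull: (-4, -2), (1, -8), (3, -10), (4, -7), (4, 1).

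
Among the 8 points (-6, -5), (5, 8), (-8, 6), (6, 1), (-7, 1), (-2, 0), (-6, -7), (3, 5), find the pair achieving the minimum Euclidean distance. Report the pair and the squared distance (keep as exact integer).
Pair = ((-6, -5), (-6, -7)); squared distance = 4

Compute all C(8, 2) = 28 pairwise squared distances (x_i − x_j)² + (y_i − y_j)². The minimum is 4, attained by the pair ((-6, -5), (-6, -7)).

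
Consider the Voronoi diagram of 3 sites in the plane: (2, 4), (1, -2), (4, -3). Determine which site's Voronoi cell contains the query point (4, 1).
Nearest site = (2, 4)

The Voronoi cell of site s contains exactly those query points closer to s than to any other site. Compute squared distances from q = (4, 1) to each site:
  (2 − 4)² + (4 − 1)² = 13
  (4 − 4)² + (-3 − 1)² = 16
  (1 − 4)² + (-2 − 1)² = 18
Minimum is attained by (2, 4), so q lies in its Voronoi cell.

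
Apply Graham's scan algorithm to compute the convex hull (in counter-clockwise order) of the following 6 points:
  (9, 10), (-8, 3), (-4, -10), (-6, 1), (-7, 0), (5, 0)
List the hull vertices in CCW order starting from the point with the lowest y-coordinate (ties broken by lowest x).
Hull (CCW) = [(-4, -10), (5, 0), (9, 10), (-8, 3)]

Graham scan procedure:
  1. Find the pivot p₀ = point with lowest y (tie → lowest x): (-4, -10).
  2. Sort the remaining points by polar angle around p₀.
  3. Walk through sorted points, maintaining a stack; pop the top while the last three entries make a non-left turn (cross product ≤ 0).
  4. Final stack is the convex hull in CCW order: (-4, -10), (5, 0), (9, 10), (-8, 3).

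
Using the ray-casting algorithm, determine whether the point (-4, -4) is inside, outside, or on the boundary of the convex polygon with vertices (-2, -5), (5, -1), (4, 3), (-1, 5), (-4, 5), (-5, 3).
The point (-4, -4) lies strictly outside the polygon

Cast a horizontal ray to the right from the query point and count how many polygon edges it crosses (each edge strictly once or zero times, handled with the usual half-open convention). 
Parity of crossings → even ⇒ outside.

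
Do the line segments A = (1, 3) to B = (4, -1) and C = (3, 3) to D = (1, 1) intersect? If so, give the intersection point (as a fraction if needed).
Yes; intersection at (13/7, 13/7) (t = 2/7 on AB, s = 4/7 on CD)

Parametrize AB as A + t(B − A) = (1 + 3 t, 3 + -4 t) and CD as C + s(D − C) = (3 + -2 s, 3 + -2 s). Solve the linear system for (t, s). Determinant = 14 ≠ 0, so a unique intersection of the containing lines exists. Solution: t = 2/7, s = 4/7 — both in [0, 1], so the segments cross. Intersection point: (13/7, 13/7).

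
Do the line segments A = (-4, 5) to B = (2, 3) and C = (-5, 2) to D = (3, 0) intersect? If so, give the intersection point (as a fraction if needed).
No (intersection of containing lines falls outside at least one segment)

Parametrize and solve: t = 13/2, s = 5. At least one of these is outside [0, 1], so the segments do not intersect.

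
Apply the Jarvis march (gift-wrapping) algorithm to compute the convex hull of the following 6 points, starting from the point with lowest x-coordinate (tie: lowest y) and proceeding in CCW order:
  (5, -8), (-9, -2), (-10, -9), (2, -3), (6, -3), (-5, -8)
Hull (CCW) = [(-10, -9), (5, -8), (6, -3), (-9, -2)]

Jarvis march: at each step, from the current hull vertex p, select the next vertex q as the point such that every other point lies strictly to the left of (or on) the directed line p → q. (Equivalently: for every other point r, the cross product (q − p) × (r − p) ≥ 0.)
Starting point (lowest x, tie lowest y): (-10, -9). Wrap until returning to start. Resulting hull: (-10, -9), (5, -8), (6, -3), (-9, -2).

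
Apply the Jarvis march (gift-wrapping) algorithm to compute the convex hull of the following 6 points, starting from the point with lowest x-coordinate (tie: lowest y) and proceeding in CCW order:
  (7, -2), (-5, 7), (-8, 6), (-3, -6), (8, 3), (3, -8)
Hull (CCW) = [(-8, 6), (-3, -6), (3, -8), (7, -2), (8, 3), (-5, 7)]

Jarvis march: at each step, from the current hull vertex p, select the next vertex q as the point such that every other point lies strictly to the left of (or on) the directed line p → q. (Equivalently: for every other point r, the cross product (q − p) × (r − p) ≥ 0.)
Starting point (lowest x, tie lowest y): (-8, 6). Wrap until returning to start. Resulting hull: (-8, 6), (-3, -6), (3, -8), (7, -2), (8, 3), (-5, 7).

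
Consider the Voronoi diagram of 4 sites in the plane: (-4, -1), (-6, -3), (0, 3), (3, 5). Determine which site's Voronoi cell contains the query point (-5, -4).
Nearest site = (-6, -3)

The Voronoi cell of site s contains exactly those query points closer to s than to any other site. Compute squared distances from q = (-5, -4) to each site:
  (-6 − -5)² + (-3 − -4)² = 2
  (-4 − -5)² + (-1 − -4)² = 10
  (0 − -5)² + (3 − -4)² = 74
  (3 − -5)² + (5 − -4)² = 145
Minimum is attained by (-6, -3), so q lies in its Voronoi cell.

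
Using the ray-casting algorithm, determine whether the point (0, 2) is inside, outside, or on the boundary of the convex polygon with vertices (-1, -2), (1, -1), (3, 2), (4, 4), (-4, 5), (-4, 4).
The point (0, 2) lies strictly inside the polygon

Cast a horizontal ray to the right from the query point and count how many polygon edges it crosses (each edge strictly once or zero times, handled with the usual half-open convention). 
Parity of crossings → odd ⇒ inside.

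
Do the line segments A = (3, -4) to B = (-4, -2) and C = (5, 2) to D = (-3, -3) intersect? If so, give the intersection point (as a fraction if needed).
Yes; intersection at (-113/51, -128/51) (t = 38/51 on AB, s = 46/51 on CD)

Parametrize AB as A + t(B − A) = (3 + -7 t, -4 + 2 t) and CD as C + s(D − C) = (5 + -8 s, 2 + -5 s). Solve the linear system for (t, s). Determinant = -51 ≠ 0, so a unique intersection of the containing lines exists. Solution: t = 38/51, s = 46/51 — both in [0, 1], so the segments cross. Intersection point: (-113/51, -128/51).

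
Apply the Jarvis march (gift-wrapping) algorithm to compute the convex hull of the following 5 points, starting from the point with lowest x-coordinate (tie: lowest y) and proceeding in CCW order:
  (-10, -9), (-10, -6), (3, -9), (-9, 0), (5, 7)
Hull (CCW) = [(-10, -9), (3, -9), (5, 7), (-9, 0), (-10, -6)]

Jarvis march: at each step, from the current hull vertex p, select the next vertex q as the point such that every other point lies strictly to the left of (or on) the directed line p → q. (Equivalently: for every other point r, the cross product (q − p) × (r − p) ≥ 0.)
Starting point (lowest x, tie lowest y): (-10, -9). Wrap until returning to start. Resulting hull: (-10, -9), (3, -9), (5, 7), (-9, 0), (-10, -6).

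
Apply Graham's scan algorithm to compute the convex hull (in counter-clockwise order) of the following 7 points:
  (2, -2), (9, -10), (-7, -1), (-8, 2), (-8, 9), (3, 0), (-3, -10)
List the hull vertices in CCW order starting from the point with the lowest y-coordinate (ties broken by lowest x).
Hull (CCW) = [(-3, -10), (9, -10), (3, 0), (-8, 9), (-8, 2), (-7, -1)]

Graham scan procedure:
  1. Find the pivot p₀ = point with lowest y (tie → lowest x): (-3, -10).
  2. Sort the remaining points by polar angle around p₀.
  3. Walk through sorted points, maintaining a stack; pop the top while the last three entries make a non-left turn (cross product ≤ 0).
  4. Final stack is the convex hull in CCW order: (-3, -10), (9, -10), (3, 0), (-8, 9), (-8, 2), (-7, -1).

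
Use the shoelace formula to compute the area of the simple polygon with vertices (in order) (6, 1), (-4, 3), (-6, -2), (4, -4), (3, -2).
Area = 99/2

Shoelace formula: Area = (1/2) |Σ_i (x_i · y_{i+1} − x_{i+1} · y_i)| (indices mod n). Compute each cross term:
  (6)(3) − (-4)(1) = 22
  (-4)(-2) − (-6)(3) = 26
  (-6)(-4) − (4)(-2) = 32
  (4)(-2) − (3)(-4) = 4
  (3)(1) − (6)(-2) = 15
Sum = 99, so (signed) Area = 99/2 = 99/2, |Area| = 99/2.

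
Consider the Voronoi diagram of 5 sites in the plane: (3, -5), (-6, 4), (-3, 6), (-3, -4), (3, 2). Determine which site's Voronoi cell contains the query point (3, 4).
Nearest site = (3, 2)

The Voronoi cell of site s contains exactly those query points closer to s than to any other site. Compute squared distances from q = (3, 4) to each site:
  (3 − 3)² + (2 − 4)² = 4
  (-3 − 3)² + (6 − 4)² = 40
  (-6 − 3)² + (4 − 4)² = 81
  (3 − 3)² + (-5 − 4)² = 81
  (-3 − 3)² + (-4 − 4)² = 100
Minimum is attained by (3, 2), so q lies in its Voronoi cell.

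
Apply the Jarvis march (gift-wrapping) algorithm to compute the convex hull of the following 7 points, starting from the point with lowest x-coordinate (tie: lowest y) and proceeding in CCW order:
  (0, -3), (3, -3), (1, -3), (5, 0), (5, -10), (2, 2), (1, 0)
Hull (CCW) = [(0, -3), (5, -10), (5, 0), (2, 2), (1, 0)]

Jarvis march: at each step, from the current hull vertex p, select the next vertex q as the point such that every other point lies strictly to the left of (or on) the directed line p → q. (Equivalently: for every other point r, the cross product (q − p) × (r − p) ≥ 0.)
Starting point (lowest x, tie lowest y): (0, -3). Wrap until returning to start. Resulting hull: (0, -3), (5, -10), (5, 0), (2, 2), (1, 0).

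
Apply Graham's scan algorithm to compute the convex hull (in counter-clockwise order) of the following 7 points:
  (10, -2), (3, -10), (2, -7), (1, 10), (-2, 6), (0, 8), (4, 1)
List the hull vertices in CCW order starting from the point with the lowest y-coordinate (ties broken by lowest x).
Hull (CCW) = [(3, -10), (10, -2), (1, 10), (-2, 6), (2, -7)]

Graham scan procedure:
  1. Find the pivot p₀ = point with lowest y (tie → lowest x): (3, -10).
  2. Sort the remaining points by polar angle around p₀.
  3. Walk through sorted points, maintaining a stack; pop the top while the last three entries make a non-left turn (cross product ≤ 0).
  4. Final stack is the convex hull in CCW order: (3, -10), (10, -2), (1, 10), (-2, 6), (2, -7).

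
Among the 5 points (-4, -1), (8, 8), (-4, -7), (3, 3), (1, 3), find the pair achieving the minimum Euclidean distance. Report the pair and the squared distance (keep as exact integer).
Pair = ((3, 3), (1, 3)); squared distance = 4

Compute all C(5, 2) = 10 pairwise squared distances (x_i − x_j)² + (y_i − y_j)². The minimum is 4, attained by the pair ((3, 3), (1, 3)).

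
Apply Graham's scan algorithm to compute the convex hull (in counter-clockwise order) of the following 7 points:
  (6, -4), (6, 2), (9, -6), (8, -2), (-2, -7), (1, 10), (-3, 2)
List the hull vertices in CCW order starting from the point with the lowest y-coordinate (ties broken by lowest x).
Hull (CCW) = [(-2, -7), (9, -6), (8, -2), (6, 2), (1, 10), (-3, 2)]

Graham scan procedure:
  1. Find the pivot p₀ = point with lowest y (tie → lowest x): (-2, -7).
  2. Sort the remaining points by polar angle around p₀.
  3. Walk through sorted points, maintaining a stack; pop the top while the last three entries make a non-left turn (cross product ≤ 0).
  4. Final stack is the convex hull in CCW order: (-2, -7), (9, -6), (8, -2), (6, 2), (1, 10), (-3, 2).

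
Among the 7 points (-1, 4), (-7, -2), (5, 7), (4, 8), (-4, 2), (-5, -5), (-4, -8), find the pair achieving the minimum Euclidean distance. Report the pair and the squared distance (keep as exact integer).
Pair = ((5, 7), (4, 8)); squared distance = 2

Compute all C(7, 2) = 21 pairwise squared distances (x_i − x_j)² + (y_i − y_j)². The minimum is 2, attained by the pair ((5, 7), (4, 8)).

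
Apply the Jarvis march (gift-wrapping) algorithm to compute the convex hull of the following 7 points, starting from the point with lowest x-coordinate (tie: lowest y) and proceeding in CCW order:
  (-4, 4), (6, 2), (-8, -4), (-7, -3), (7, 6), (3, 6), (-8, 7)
Hull (CCW) = [(-8, -4), (6, 2), (7, 6), (-8, 7)]

Jarvis march: at each step, from the current hull vertex p, select the next vertex q as the point such that every other point lies strictly to the left of (or on) the directed line p → q. (Equivalently: for every other point r, the cross product (q − p) × (r − p) ≥ 0.)
Starting point (lowest x, tie lowest y): (-8, -4). Wrap until returning to start. Resulting hull: (-8, -4), (6, 2), (7, 6), (-8, 7).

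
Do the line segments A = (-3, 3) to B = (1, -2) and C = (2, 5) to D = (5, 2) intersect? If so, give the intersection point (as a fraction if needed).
No (intersection of containing lines falls outside at least one segment)

Parametrize and solve: t = -7, s = -11. At least one of these is outside [0, 1], so the segments do not intersect.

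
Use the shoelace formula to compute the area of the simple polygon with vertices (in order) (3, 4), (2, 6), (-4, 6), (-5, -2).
Area = 35

Shoelace formula: Area = (1/2) |Σ_i (x_i · y_{i+1} − x_{i+1} · y_i)| (indices mod n). Compute each cross term:
  (3)(6) − (2)(4) = 10
  (2)(6) − (-4)(6) = 36
  (-4)(-2) − (-5)(6) = 38
  (-5)(4) − (3)(-2) = -14
Sum = 70, so (signed) Area = 70/2 = 35, |Area| = 35.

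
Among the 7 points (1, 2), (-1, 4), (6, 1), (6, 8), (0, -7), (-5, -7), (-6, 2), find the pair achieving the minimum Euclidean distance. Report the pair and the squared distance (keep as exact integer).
Pair = ((1, 2), (-1, 4)); squared distance = 8

Compute all C(7, 2) = 21 pairwise squared distances (x_i − x_j)² + (y_i − y_j)². The minimum is 8, attained by the pair ((1, 2), (-1, 4)).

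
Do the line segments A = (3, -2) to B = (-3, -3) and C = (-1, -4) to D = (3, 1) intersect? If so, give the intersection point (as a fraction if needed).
Yes; intersection at (3/13, -32/13) (t = 6/13 on AB, s = 4/13 on CD)

Parametrize AB as A + t(B − A) = (3 + -6 t, -2 + -1 t) and CD as C + s(D − C) = (-1 + 4 s, -4 + 5 s). Solve the linear system for (t, s). Determinant = 26 ≠ 0, so a unique intersection of the containing lines exists. Solution: t = 6/13, s = 4/13 — both in [0, 1], so the segments cross. Intersection point: (3/13, -32/13).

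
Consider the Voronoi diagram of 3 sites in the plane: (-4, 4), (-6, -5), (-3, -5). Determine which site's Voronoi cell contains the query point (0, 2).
Nearest site = (-4, 4)

The Voronoi cell of site s contains exactly those query points closer to s than to any other site. Compute squared distances from q = (0, 2) to each site:
  (-4 − 0)² + (4 − 2)² = 20
  (-3 − 0)² + (-5 − 2)² = 58
  (-6 − 0)² + (-5 − 2)² = 85
Minimum is attained by (-4, 4), so q lies in its Voronoi cell.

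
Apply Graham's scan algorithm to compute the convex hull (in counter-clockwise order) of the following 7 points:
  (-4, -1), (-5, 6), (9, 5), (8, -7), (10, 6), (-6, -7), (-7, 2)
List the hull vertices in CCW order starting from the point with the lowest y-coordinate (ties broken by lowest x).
Hull (CCW) = [(-6, -7), (8, -7), (10, 6), (-5, 6), (-7, 2)]

Graham scan procedure:
  1. Find the pivot p₀ = point with lowest y (tie → lowest x): (-6, -7).
  2. Sort the remaining points by polar angle around p₀.
  3. Walk through sorted points, maintaining a stack; pop the top while the last three entries make a non-left turn (cross product ≤ 0).
  4. Final stack is the convex hull in CCW order: (-6, -7), (8, -7), (10, 6), (-5, 6), (-7, 2).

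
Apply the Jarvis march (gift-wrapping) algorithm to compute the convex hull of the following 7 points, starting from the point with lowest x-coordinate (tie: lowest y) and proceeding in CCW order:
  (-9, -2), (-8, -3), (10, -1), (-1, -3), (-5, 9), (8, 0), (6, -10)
Hull (CCW) = [(-9, -2), (-8, -3), (6, -10), (10, -1), (-5, 9)]

Jarvis march: at each step, from the current hull vertex p, select the next vertex q as the point such that every other point lies strictly to the left of (or on) the directed line p → q. (Equivalently: for every other point r, the cross product (q − p) × (r − p) ≥ 0.)
Starting point (lowest x, tie lowest y): (-9, -2). Wrap until returning to start. Resulting hull: (-9, -2), (-8, -3), (6, -10), (10, -1), (-5, 9).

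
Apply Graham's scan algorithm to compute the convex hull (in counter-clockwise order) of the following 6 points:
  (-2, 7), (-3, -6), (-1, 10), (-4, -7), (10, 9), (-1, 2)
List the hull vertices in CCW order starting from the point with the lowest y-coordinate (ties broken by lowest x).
Hull (CCW) = [(-4, -7), (-3, -6), (10, 9), (-1, 10), (-2, 7)]

Graham scan procedure:
  1. Find the pivot p₀ = point with lowest y (tie → lowest x): (-4, -7).
  2. Sort the remaining points by polar angle around p₀.
  3. Walk through sorted points, maintaining a stack; pop the top while the last three entries make a non-left turn (cross product ≤ 0).
  4. Final stack is the convex hull in CCW order: (-4, -7), (-3, -6), (10, 9), (-1, 10), (-2, 7).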